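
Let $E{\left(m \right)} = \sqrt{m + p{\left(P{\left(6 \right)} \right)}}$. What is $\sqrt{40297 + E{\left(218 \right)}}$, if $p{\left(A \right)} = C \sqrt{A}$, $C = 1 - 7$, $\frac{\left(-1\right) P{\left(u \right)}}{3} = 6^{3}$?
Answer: $\sqrt{40297 + \sqrt{2} \sqrt{109 - 54 i \sqrt{2}}} \approx 200.78 - 0.012 i$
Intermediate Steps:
$P{\left(u \right)} = -648$ ($P{\left(u \right)} = - 3 \cdot 6^{3} = \left(-3\right) 216 = -648$)
$C = -6$ ($C = 1 - 7 = -6$)
$p{\left(A \right)} = - 6 \sqrt{A}$
$E{\left(m \right)} = \sqrt{m - 108 i \sqrt{2}}$ ($E{\left(m \right)} = \sqrt{m - 6 \sqrt{-648}} = \sqrt{m - 6 \cdot 18 i \sqrt{2}} = \sqrt{m - 108 i \sqrt{2}}$)
$\sqrt{40297 + E{\left(218 \right)}} = \sqrt{40297 + \sqrt{218 - 108 i \sqrt{2}}}$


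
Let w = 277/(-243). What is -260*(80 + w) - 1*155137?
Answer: -42680671/243 ≈ -1.7564e+5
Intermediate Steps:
w = -277/243 (w = 277*(-1/243) = -277/243 ≈ -1.1399)
-260*(80 + w) - 1*155137 = -260*(80 - 277/243) - 1*155137 = -260*19163/243 - 155137 = -4982380/243 - 155137 = -42680671/243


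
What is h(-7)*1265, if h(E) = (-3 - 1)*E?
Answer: 35420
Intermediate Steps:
h(E) = -4*E
h(-7)*1265 = -4*(-7)*1265 = 28*1265 = 35420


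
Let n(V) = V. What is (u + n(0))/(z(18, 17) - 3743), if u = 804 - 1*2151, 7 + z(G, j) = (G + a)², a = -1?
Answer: 1347/3461 ≈ 0.38919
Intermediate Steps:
z(G, j) = -7 + (-1 + G)² (z(G, j) = -7 + (G - 1)² = -7 + (-1 + G)²)
u = -1347 (u = 804 - 2151 = -1347)
(u + n(0))/(z(18, 17) - 3743) = (-1347 + 0)/((-7 + (-1 + 18)²) - 3743) = -1347/((-7 + 17²) - 3743) = -1347/((-7 + 289) - 3743) = -1347/(282 - 3743) = -1347/(-3461) = -1347*(-1/3461) = 1347/3461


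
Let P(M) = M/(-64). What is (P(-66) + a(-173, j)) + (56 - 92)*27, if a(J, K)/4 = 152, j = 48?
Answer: -11615/32 ≈ -362.97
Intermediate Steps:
a(J, K) = 608 (a(J, K) = 4*152 = 608)
P(M) = -M/64 (P(M) = M*(-1/64) = -M/64)
(P(-66) + a(-173, j)) + (56 - 92)*27 = (-1/64*(-66) + 608) + (56 - 92)*27 = (33/32 + 608) - 36*27 = 19489/32 - 972 = -11615/32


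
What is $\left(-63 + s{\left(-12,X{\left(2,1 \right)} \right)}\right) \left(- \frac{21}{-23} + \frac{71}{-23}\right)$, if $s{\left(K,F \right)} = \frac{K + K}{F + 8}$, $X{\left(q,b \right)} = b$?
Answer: $\frac{9850}{69} \approx 142.75$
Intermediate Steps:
$s{\left(K,F \right)} = \frac{2 K}{8 + F}$
$\left(-63 + s{\left(-12,X{\left(2,1 \right)} \right)}\right) \left(- \frac{21}{-23} + \frac{71}{-23}\right) = \left(-63 + 2 \left(-12\right) \frac{1}{8 + 1}\right) \left(- \frac{21}{-23} + \frac{71}{-23}\right) = \left(-63 + 2 \left(-12\right) \frac{1}{9}\right) \left(\left(-21\right) \left(- \frac{1}{23}\right) + 71 \left(- \frac{1}{23}\right)\right) = \left(-63 + 2 \left(-12\right) \frac{1}{9}\right) \left(\frac{21}{23} - \frac{71}{23}\right) = \left(-63 - \frac{8}{3}\right) \left(- \frac{50}{23}\right) = \left(- \frac{197}{3}\right) \left(- \frac{50}{23}\right) = \frac{9850}{69}$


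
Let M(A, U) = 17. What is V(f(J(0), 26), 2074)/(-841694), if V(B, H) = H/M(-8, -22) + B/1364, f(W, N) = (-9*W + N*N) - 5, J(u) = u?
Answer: -15189/104370056 ≈ -0.00014553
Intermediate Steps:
f(W, N) = -5 + N² - 9*W (f(W, N) = (-9*W + N²) - 5 = (N² - 9*W) - 5 = -5 + N² - 9*W)
V(B, H) = H/17 + B/1364
V(f(J(0), 26), 2074)/(-841694) = ((1/17)*2074 + (-5 + 26² - 9*0)/1364)/(-841694) = (122 + (-5 + 676 + 0)/1364)*(-1/841694) = (122 + (1/1364)*671)*(-1/841694) = (122 + 61/124)*(-1/841694) = (15189/124)*(-1/841694) = -15189/104370056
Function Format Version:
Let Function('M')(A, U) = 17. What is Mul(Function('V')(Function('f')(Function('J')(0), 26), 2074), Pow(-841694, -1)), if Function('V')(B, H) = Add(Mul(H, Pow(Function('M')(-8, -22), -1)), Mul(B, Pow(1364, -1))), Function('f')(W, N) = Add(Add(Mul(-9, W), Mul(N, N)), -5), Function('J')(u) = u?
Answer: Rational(-15189, 104370056) ≈ -0.00014553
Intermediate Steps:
Function('f')(W, N) = Add(-5, Pow(N, 2), Mul(-9, W)) (Function('f')(W, N) = Add(Add(Mul(-9, W), Pow(N, 2)), -5) = Add(Add(Pow(N, 2), Mul(-9, W)), -5) = Add(-5, Pow(N, 2), Mul(-9, W)))
Function('V')(B, H) = Add(Mul(Rational(1, 17), H), Mul(Rational(1, 1364), B)) (Function('V')(B, H) = Add(Mul(H, Pow(17, -1)), Mul(B, Pow(1364, -1))) = Add(Mul(H, Rational(1, 17)), Mul(B, Rational(1, 1364))) = Add(Mul(Rational(1, 17), H), Mul(Rational(1, 1364), B)))
Mul(Function('V')(Function('f')(Function('J')(0), 26), 2074), Pow(-841694, -1)) = Mul(Add(Mul(Rational(1, 17), 2074), Mul(Rational(1, 1364), Add(-5, Pow(26, 2), Mul(-9, 0)))), Pow(-841694, -1)) = Mul(Add(122, Mul(Rational(1, 1364), Add(-5, 676, 0))), Rational(-1, 841694)) = Mul(Add(122, Mul(Rational(1, 1364), 671)), Rational(-1, 841694)) = Mul(Add(122, Rational(61, 124)), Rational(-1, 841694)) = Mul(Rational(15189, 124), Rational(-1, 841694)) = Rational(-15189, 104370056)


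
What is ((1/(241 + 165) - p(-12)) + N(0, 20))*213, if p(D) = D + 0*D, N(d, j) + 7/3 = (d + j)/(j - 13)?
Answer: 1083247/406 ≈ 2668.1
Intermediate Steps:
N(d, j) = -7/3 + (d + j)/(-13 + j) (N(d, j) = -7/3 + (d + j)/(j - 13) = -7/3 + (d + j)/(-13 + j))
p(D) = D (p(D) = D + 0 = D)
((1/(241 + 165) - p(-12)) + N(0, 20))*213 = ((1/(241 + 165) - 1*(-12)) + (91 - 4*20 + 3*0)/(3*(-13 + 20)))*213 = ((1/406 + 12) + (⅓)*(91 - 80 + 0)/7)*213 = ((1/406 + 12) + (⅓)*(⅐)*11)*213 = (4873/406 + 11/21)*213 = (15257/1218)*213 = 1083247/406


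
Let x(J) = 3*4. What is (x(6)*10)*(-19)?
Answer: -2280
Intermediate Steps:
x(J) = 12
(x(6)*10)*(-19) = (12*10)*(-19) = 120*(-19) = -2280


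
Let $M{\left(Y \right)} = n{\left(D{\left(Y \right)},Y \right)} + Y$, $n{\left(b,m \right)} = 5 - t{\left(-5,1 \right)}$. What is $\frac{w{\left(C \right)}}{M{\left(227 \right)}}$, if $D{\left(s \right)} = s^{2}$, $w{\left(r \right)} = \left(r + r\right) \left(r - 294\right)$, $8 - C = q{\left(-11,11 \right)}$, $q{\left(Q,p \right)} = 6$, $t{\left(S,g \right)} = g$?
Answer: $- \frac{1168}{231} \approx -5.0563$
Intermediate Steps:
$C = 2$ ($C = 8 - 6 = 2$)
$w{\left(r \right)} = 2 r \left(-294 + r\right)$
$n{\left(b,m \right)} = 4$ ($n{\left(b,m \right)} = 5 - 1 = 4$)
$M{\left(Y \right)} = 4 + Y$
$\frac{w{\left(C \right)}}{M{\left(227 \right)}} = \frac{2 \cdot 2 \left(-294 + 2\right)}{4 + 227} = \frac{2 \cdot 2 \left(-292\right)}{231} = \left(-1168\right) \frac{1}{231} = - \frac{1168}{231}$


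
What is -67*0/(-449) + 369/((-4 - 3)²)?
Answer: 369/49 ≈ 7.5306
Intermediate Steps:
-67*0/(-449) + 369/((-4 - 3)²) = 0*(-1/449) + 369/((-7)²) = 0 + 369/49 = 369/49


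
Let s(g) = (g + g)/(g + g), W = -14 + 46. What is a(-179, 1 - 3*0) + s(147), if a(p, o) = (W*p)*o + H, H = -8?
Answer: -5735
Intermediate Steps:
W = 32
s(g) = 1 (s(g) = (2*g)/((2*g)) = (2*g)*(1/(2*g)) = 1)
a(p, o) = -8 + 32*o*p (a(p, o) = (32*p)*o - 8 = 32*o*p - 8 = -8 + 32*o*p)
a(-179, 1 - 3*0) + s(147) = (-8 + 32*(1 - 3*0)*(-179)) + 1 = (-8 + 32*(1 + 0)*(-179)) + 1 = (-8 + 32*1*(-179)) + 1 = (-8 - 5728) + 1 = -5736 + 1 = -5735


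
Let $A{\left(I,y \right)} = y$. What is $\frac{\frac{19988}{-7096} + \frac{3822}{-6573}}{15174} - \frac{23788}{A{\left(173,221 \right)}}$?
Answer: $- \frac{200427295458653}{1862045574948} \approx -107.64$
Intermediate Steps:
$\frac{\frac{19988}{-7096} + \frac{3822}{-6573}}{15174} - \frac{23788}{A{\left(173,221 \right)}} = \frac{\frac{19988}{-7096} + \frac{3822}{-6573}}{15174} - \frac{23788}{221} = \left(19988 \left(- \frac{1}{7096}\right) + 3822 \left(- \frac{1}{6573}\right)\right) \frac{1}{15174} - \frac{23788}{221} = \left(- \frac{4997}{1774} - \frac{182}{313}\right) \frac{1}{15174} - \frac{23788}{221} = \left(- \frac{1886929}{555262}\right) \frac{1}{15174} - \frac{23788}{221} = - \frac{1886929}{8425545588} - \frac{23788}{221} = - \frac{200427295458653}{1862045574948}$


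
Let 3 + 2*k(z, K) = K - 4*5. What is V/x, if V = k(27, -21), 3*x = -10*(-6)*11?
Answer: -1/10 ≈ -0.10000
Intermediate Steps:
k(z, K) = -23/2 + K/2 (k(z, K) = -3/2 + (K - 4*5)/2 = -3/2 + (K - 20)/2 = -3/2 + (-20 + K)/2 = -3/2 + (-10 + K/2) = -23/2 + K/2)
x = 220 (x = (-10*(-6)*11)/3 = (60*11)/3 = (1/3)*660 = 220)
V = -22 (V = -23/2 + (1/2)*(-21) = -23/2 - 21/2 = -22)
V/x = -22/220 = -22*1/220 = -1/10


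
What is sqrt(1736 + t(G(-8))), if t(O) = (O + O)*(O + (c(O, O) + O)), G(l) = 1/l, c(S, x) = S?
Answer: sqrt(111110)/8 ≈ 41.666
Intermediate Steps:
t(O) = 6*O**2 (t(O) = (O + O)*(O + (O + O)) = (2*O)*(O + 2*O) = (2*O)*(3*O) = 6*O**2)
sqrt(1736 + t(G(-8))) = sqrt(1736 + 6*(1/(-8))**2) = sqrt(1736 + 6*(-1/8)**2) = sqrt(1736 + 6*(1/64)) = sqrt(1736 + 3/32) = sqrt(55555/32) = sqrt(111110)/8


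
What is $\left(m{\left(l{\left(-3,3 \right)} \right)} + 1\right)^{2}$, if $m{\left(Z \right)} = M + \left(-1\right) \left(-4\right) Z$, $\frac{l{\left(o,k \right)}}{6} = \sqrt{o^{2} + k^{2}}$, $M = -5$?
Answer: $10384 - 576 \sqrt{2} \approx 9569.4$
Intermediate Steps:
$l{\left(o,k \right)} = 6 \sqrt{k^{2} + o^{2}}$ ($l{\left(o,k \right)} = 6 \sqrt{o^{2} + k^{2}} = 6 \sqrt{k^{2} + o^{2}}$)
$m{\left(Z \right)} = -5 + 4 Z$ ($m{\left(Z \right)} = -5 + \left(-1\right) \left(-4\right) Z = -5 + 4 Z$)
$\left(m{\left(l{\left(-3,3 \right)} \right)} + 1\right)^{2} = \left(\left(-5 + 4 \cdot 6 \sqrt{3^{2} + \left(-3\right)^{2}}\right) + 1\right)^{2} = \left(\left(-5 + 4 \cdot 6 \sqrt{9 + 9}\right) + 1\right)^{2} = \left(\left(-5 + 4 \cdot 6 \sqrt{18}\right) + 1\right)^{2} = \left(\left(-5 + 4 \cdot 6 \cdot 3 \sqrt{2}\right) + 1\right)^{2} = \left(\left(-5 + 4 \cdot 18 \sqrt{2}\right) + 1\right)^{2} = \left(\left(-5 + 72 \sqrt{2}\right) + 1\right)^{2} = \left(-4 + 72 \sqrt{2}\right)^{2}$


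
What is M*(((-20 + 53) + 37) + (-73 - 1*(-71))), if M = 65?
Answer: 4420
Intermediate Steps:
M*(((-20 + 53) + 37) + (-73 - 1*(-71))) = 65*(((-20 + 53) + 37) + (-73 - 1*(-71))) = 65*((33 + 37) + (-73 + 71)) = 65*(70 - 2) = 65*68 = 4420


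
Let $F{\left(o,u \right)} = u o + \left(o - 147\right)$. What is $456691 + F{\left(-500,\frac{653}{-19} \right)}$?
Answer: $\frac{8991336}{19} \approx 4.7323 \cdot 10^{5}$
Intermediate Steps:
$F{\left(o,u \right)} = -147 + o + o u$ ($F{\left(o,u \right)} = o u + \left(o - 147\right) = o u + \left(-147 + o\right) = -147 + o + o u$)
$456691 + F{\left(-500,\frac{653}{-19} \right)} = 456691 - \left(647 + 500 \cdot 653 \frac{1}{-19}\right) = 456691 - \left(647 + 500 \cdot 653 \left(- \frac{1}{19}\right)\right) = 456691 - - \frac{314207}{19} = 456691 + \frac{314207}{19} = \frac{8991336}{19}$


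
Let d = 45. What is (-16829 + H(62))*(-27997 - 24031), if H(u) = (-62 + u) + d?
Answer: 873237952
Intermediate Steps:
H(u) = -17 + u (H(u) = (-62 + u) + 45 = -17 + u)
(-16829 + H(62))*(-27997 - 24031) = (-16829 + (-17 + 62))*(-27997 - 24031) = (-16829 + 45)*(-52028) = -16784*(-52028) = 873237952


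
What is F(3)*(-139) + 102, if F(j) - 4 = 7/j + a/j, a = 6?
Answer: -3169/3 ≈ -1056.3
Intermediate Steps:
F(j) = 4 + 13/j (F(j) = 4 + (7/j + 6/j) = 4 + 13/j)
F(3)*(-139) + 102 = (4 + 13/3)*(-139) + 102 = (25/3)*(-139) + 102 = -3475/3 + 102 = -3169/3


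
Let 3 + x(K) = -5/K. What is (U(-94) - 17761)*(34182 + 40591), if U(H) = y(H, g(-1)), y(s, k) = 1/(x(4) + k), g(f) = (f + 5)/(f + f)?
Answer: -33201380417/25 ≈ -1.3281e+9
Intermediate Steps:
x(K) = -3 - 5/K
g(f) = (5 + f)/(2*f) (g(f) = (5 + f)/((2*f)) = (5 + f)*(1/(2*f)) = (5 + f)/(2*f))
y(s, k) = 1/(-17/4 + k) (y(s, k) = 1/((-3 - 5/4) + k) = 1/(-17/4 + k))
U(H) = -4/25 (U(H) = 4/(-17 + 4*((½)*(5 - 1)/(-1))) = 4/(-17 + 4*((½)*(-1)*4)) = 4/(-17 + 4*(-2)) = 4/(-17 - 8) = 4/(-25) = 4*(-1/25) = -4/25)
(U(-94) - 17761)*(34182 + 40591) = (-4/25 - 17761)*(34182 + 40591) = -444029/25*74773 = -33201380417/25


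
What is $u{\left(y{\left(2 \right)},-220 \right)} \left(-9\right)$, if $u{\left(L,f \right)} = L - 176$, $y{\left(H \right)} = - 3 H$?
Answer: $1638$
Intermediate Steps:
$u{\left(L,f \right)} = -176 + L$
$u{\left(y{\left(2 \right)},-220 \right)} \left(-9\right) = \left(-176 - 6\right) \left(-9\right) = \left(-182\right) \left(-9\right) = 1638$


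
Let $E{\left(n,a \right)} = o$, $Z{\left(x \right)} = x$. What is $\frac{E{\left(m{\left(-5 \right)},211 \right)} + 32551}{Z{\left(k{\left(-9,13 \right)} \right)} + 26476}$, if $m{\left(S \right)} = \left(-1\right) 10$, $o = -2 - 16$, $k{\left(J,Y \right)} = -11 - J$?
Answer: $\frac{32533}{26474} \approx 1.2289$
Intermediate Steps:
$o = -18$ ($o = -2 - 16 = -18$)
$m{\left(S \right)} = -10$
$E{\left(n,a \right)} = -18$
$\frac{E{\left(m{\left(-5 \right)},211 \right)} + 32551}{Z{\left(k{\left(-9,13 \right)} \right)} + 26476} = \frac{-18 + 32551}{\left(-11 - -9\right) + 26476} = \frac{32533}{\left(-11 + 9\right) + 26476} = \frac{32533}{-2 + 26476} = \frac{32533}{26474}$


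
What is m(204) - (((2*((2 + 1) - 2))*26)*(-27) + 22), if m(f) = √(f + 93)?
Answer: 1382 + 3*√33 ≈ 1399.2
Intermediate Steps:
m(f) = √(93 + f)
m(204) - (((2*((2 + 1) - 2))*26)*(-27) + 22) = √(93 + 204) - (((2*((2 + 1) - 2))*26)*(-27) + 22) = √297 - (((2*(3 - 2))*26)*(-27) + 22) = 3*√33 - (((2*1)*26)*(-27) + 22) = 3*√33 - ((2*26)*(-27) + 22) = 3*√33 - (52*(-27) + 22) = 3*√33 - (-1404 + 22) = 3*√33 - 1*(-1382) = 3*√33 + 1382 = 1382 + 3*√33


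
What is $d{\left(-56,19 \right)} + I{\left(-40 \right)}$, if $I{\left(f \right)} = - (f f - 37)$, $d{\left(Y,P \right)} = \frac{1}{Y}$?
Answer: $- \frac{87529}{56} \approx -1563.0$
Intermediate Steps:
$I{\left(f \right)} = 37 - f^{2}$ ($I{\left(f \right)} = - (f^{2} - 37) = - (-37 + f^{2}) = 37 - f^{2}$)
$d{\left(-56,19 \right)} + I{\left(-40 \right)} = \frac{1}{-56} + \left(37 - \left(-40\right)^{2}\right) = - \frac{1}{56} + \left(37 - 1600\right) = - \frac{1}{56} - 1563 = - \frac{87529}{56}$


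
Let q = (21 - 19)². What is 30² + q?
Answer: 904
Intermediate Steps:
q = 4 (q = 2² = 4)
30² + q = 30² + 4 = 900 + 4 = 904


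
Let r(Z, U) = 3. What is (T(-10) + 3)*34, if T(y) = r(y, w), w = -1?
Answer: 204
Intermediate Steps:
T(y) = 3
(T(-10) + 3)*34 = (3 + 3)*34 = 6*34 = 204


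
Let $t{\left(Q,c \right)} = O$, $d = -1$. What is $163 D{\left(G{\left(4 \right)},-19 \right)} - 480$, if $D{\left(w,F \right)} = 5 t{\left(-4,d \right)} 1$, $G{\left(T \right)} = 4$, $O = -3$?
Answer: $-2925$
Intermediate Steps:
$t{\left(Q,c \right)} = -3$
$D{\left(w,F \right)} = -15$ ($D{\left(w,F \right)} = 5 \left(-3\right) 1 = \left(-15\right) 1 = -15$)
$163 D{\left(G{\left(4 \right)},-19 \right)} - 480 = 163 \left(-15\right) - 480 = -2445 - 480 = -2925$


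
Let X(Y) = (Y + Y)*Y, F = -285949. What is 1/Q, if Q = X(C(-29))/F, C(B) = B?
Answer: -285949/1682 ≈ -170.01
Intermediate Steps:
X(Y) = 2*Y**2 (X(Y) = (2*Y)*Y = 2*Y**2)
Q = -1682/285949 (Q = (2*(-29)**2)/(-285949) = (2*841)*(-1/285949) = 1682*(-1/285949) = -1682/285949 ≈ -0.0058822)
1/Q = 1/(-1682/285949) = -285949/1682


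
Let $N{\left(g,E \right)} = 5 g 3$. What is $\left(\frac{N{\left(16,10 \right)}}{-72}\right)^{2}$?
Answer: $\frac{100}{9} \approx 11.111$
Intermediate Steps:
$N{\left(g,E \right)} = 15 g$
$\left(\frac{N{\left(16,10 \right)}}{-72}\right)^{2} = \left(\frac{15 \cdot 16}{-72}\right)^{2} = \left(240 \left(- \frac{1}{72}\right)\right)^{2} = \left(- \frac{10}{3}\right)^{2} = \frac{100}{9}$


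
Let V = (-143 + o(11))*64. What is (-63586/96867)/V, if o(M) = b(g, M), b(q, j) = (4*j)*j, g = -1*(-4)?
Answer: -31793/1057012704 ≈ -3.0078e-5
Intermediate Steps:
g = 4
b(q, j) = 4*j²
o(M) = 4*M²
V = 21824 (V = (-143 + 4*11²)*64 = (-143 + 4*121)*64 = (-143 + 484)*64 = 341*64 = 21824)
(-63586/96867)/V = -63586/96867/21824 = -63586*1/96867*(1/21824) = -63586/96867*1/21824 = -31793/1057012704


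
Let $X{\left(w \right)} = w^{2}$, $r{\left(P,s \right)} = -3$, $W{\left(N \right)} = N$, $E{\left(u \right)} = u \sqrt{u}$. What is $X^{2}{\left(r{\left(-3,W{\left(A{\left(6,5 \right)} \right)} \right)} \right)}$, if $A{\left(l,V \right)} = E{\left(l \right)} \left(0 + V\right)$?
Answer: $81$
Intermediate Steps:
$E{\left(u \right)} = u^{\frac{3}{2}}$
$A{\left(l,V \right)} = V l^{\frac{3}{2}}$ ($A{\left(l,V \right)} = l^{\frac{3}{2}} \left(0 + V\right) = l^{\frac{3}{2}} V = V l^{\frac{3}{2}}$)
$X^{2}{\left(r{\left(-3,W{\left(A{\left(6,5 \right)} \right)} \right)} \right)} = \left(\left(-3\right)^{2}\right)^{2} = 9^{2} = 81$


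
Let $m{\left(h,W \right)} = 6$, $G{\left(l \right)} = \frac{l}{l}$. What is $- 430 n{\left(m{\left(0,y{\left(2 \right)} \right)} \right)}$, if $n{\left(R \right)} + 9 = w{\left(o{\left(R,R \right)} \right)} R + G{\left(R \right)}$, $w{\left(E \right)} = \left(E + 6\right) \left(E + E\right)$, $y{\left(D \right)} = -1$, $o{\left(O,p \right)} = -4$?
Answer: $44720$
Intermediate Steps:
$G{\left(l \right)} = 1$
$w{\left(E \right)} = 2 E \left(6 + E\right)$ ($w{\left(E \right)} = \left(6 + E\right) 2 E = 2 E \left(6 + E\right)$)
$n{\left(R \right)} = -8 - 16 R$ ($n{\left(R \right)} = -9 + \left(2 \left(-4\right) \left(6 - 4\right) R + 1\right) = -9 + \left(2 \left(-4\right) 2 R + 1\right) = -9 - \left(-1 + 16 R\right) = -8 - 16 R$)
$- 430 n{\left(m{\left(0,y{\left(2 \right)} \right)} \right)} = - 430 \left(-8 - 96\right) = \left(-430\right) \left(-104\right) = 44720$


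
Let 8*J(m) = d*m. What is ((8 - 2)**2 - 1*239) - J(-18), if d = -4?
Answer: -212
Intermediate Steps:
J(m) = -m/2 (J(m) = (-4*m)/8 = -m/2)
((8 - 2)**2 - 1*239) - J(-18) = ((8 - 2)**2 - 1*239) - (-1)*(-18)/2 = (6**2 - 239) - 1*9 = (36 - 239) - 9 = -203 - 9 = -212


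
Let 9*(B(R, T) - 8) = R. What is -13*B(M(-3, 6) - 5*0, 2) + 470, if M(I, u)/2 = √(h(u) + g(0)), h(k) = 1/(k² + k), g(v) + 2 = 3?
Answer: 366 - 13*√1806/189 ≈ 363.08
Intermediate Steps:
g(v) = 1 (g(v) = -2 + 3 = 1)
h(k) = 1/(k + k²)
M(I, u) = 2*√(1 + 1/(u*(1 + u))) (M(I, u) = 2*√(1/(u*(1 + u)) + 1) = 2*√(1 + 1/(u*(1 + u))))
B(R, T) = 8 + R/9
-13*B(M(-3, 6) - 5*0, 2) + 470 = -13*(8 + (2*√((1 + 6*(1 + 6))/(6*(1 + 6))) - 5*0)/9) + 470 = -13*(8 + (2*√((⅙)*(1 + 6*7)/7) + 0)/9) + 470 = -13*(8 + (2*√((⅙)*(⅐)*(1 + 42)) + 0)/9) + 470 = -13*(8 + (2*√((⅙)*(⅐)*43) + 0)/9) + 470 = -13*(8 + (2*√(43/42) + 0)/9) + 470 = -13*(8 + (2*(√1806/42) + 0)/9) + 470 = -13*(8 + (√1806/21 + 0)/9) + 470 = -13*(8 + (√1806/21)/9) + 470 = -13*(8 + √1806/189) + 470 = (-104 - 13*√1806/189) + 470 = 366 - 13*√1806/189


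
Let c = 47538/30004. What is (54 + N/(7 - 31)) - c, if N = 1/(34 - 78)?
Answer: 415194493/7921056 ≈ 52.417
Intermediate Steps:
N = -1/44 (N = 1/(-44) = -1/44 ≈ -0.022727)
c = 23769/15002 (c = 47538*(1/30004) = 23769/15002 ≈ 1.5844)
(54 + N/(7 - 31)) - c = (54 - 1/44/(7 - 31)) - 1*23769/15002 = (54 - 1/44/(-24)) - 23769/15002 = (54 - 1/24*(-1/44)) - 23769/15002 = (54 + 1/1056) - 23769/15002 = 57025/1056 - 23769/15002 = 415194493/7921056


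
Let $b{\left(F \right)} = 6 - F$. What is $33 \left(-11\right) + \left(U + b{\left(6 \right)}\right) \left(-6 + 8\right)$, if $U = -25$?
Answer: $-413$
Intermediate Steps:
$33 \left(-11\right) + \left(U + b{\left(6 \right)}\right) \left(-6 + 8\right) = 33 \left(-11\right) + \left(-25 + \left(6 - 6\right)\right) \left(-6 + 8\right) = -363 + \left(-25 + \left(6 - 6\right)\right) 2 = -363 + \left(-25 + 0\right) 2 = -363 - 50 = -413$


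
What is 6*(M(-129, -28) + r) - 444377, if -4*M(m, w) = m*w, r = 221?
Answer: -448469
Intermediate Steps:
M(m, w) = -m*w/4
6*(M(-129, -28) + r) - 444377 = 6*(-¼*(-129)*(-28) + 221) - 444377 = 6*(-903 + 221) - 444377 = 6*(-682) - 444377 = -4092 - 444377 = -448469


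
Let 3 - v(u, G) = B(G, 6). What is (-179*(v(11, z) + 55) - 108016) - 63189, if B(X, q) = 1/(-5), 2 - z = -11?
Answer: -908114/5 ≈ -1.8162e+5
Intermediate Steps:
z = 13 (z = 2 - 1*(-11) = 2 + 11 = 13)
B(X, q) = -⅕ (B(X, q) = 1*(-⅕) = -⅕)
v(u, G) = 16/5 (v(u, G) = 3 - 1*(-⅕) = 3 + ⅕ = 16/5)
(-179*(v(11, z) + 55) - 108016) - 63189 = (-179*(16/5 + 55) - 108016) - 63189 = (-179*291/5 - 108016) - 63189 = (-52089/5 - 108016) - 63189 = -592169/5 - 63189 = -908114/5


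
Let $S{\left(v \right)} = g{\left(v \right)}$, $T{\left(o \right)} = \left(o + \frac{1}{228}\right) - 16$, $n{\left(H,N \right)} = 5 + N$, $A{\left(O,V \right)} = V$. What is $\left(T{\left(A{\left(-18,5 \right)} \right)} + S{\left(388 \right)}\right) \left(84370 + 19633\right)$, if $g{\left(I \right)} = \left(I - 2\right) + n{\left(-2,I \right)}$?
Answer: $\frac{18211445315}{228} \approx 7.9875 \cdot 10^{7}$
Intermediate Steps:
$T{\left(o \right)} = - \frac{3647}{228} + o$ ($T{\left(o \right)} = \left(o + \frac{1}{228}\right) - 16 = \left(\frac{1}{228} + o\right) - 16 = - \frac{3647}{228} + o$)
$g{\left(I \right)} = 3 + 2 I$ ($g{\left(I \right)} = \left(I - 2\right) + \left(5 + I\right) = \left(-2 + I\right) + \left(5 + I\right) = 3 + 2 I$)
$S{\left(v \right)} = 3 + 2 v$
$\left(T{\left(A{\left(-18,5 \right)} \right)} + S{\left(388 \right)}\right) \left(84370 + 19633\right) = \left(\left(- \frac{3647}{228} + 5\right) + \left(3 + 2 \cdot 388\right)\right) \left(84370 + 19633\right) = \left(- \frac{2507}{228} + \left(3 + 776\right)\right) 104003 = \left(- \frac{2507}{228} + 779\right) 104003 = \frac{175105}{228} \cdot 104003 = \frac{18211445315}{228}$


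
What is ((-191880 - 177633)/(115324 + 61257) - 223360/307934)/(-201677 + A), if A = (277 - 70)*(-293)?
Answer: 76613374151/7132081016833256 ≈ 1.0742e-5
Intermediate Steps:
A = -60651 (A = 207*(-293) = -60651)
((-191880 - 177633)/(115324 + 61257) - 223360/307934)/(-201677 + A) = ((-191880 - 177633)/(115324 + 61257) - 223360/307934)/(-201677 - 60651) = (-369513/176581 - 223360*1/307934)/(-262328) = (-369513*1/176581 - 111680/153967)*(-1/262328) = (-369513/176581 - 111680/153967)*(-1/262328) = -76613374151/27187646827*(-1/262328) = 76613374151/7132081016833256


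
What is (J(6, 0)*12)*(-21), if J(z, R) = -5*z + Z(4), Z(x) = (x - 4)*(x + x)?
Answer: 7560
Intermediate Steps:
Z(x) = 2*x*(-4 + x) (Z(x) = (-4 + x)*(2*x) = 2*x*(-4 + x))
J(z, R) = -5*z (J(z, R) = -5*z + 2*4*(-4 + 4) = -5*z + 2*4*0 = -5*z + 0 = -5*z)
(J(6, 0)*12)*(-21) = (-5*6*12)*(-21) = -30*12*(-21) = -360*(-21) = 7560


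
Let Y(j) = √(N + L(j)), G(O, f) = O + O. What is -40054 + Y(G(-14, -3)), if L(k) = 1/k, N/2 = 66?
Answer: -40054 + √25865/14 ≈ -40043.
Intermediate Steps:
N = 132 (N = 2*66 = 132)
G(O, f) = 2*O
Y(j) = √(132 + 1/j)
-40054 + Y(G(-14, -3)) = -40054 + √(132 + 1/(2*(-14))) = -40054 + √(132 + 1/(-28)) = -40054 + √(132 - 1/28) = -40054 + √(3695/28) = -40054 + √25865/14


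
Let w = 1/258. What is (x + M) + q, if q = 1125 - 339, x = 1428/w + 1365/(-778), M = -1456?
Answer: 286111247/778 ≈ 3.6775e+5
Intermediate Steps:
w = 1/258 ≈ 0.0038760
x = 286632507/778 (x = 1428/(1/258) + 1365/(-778) = 1428*258 + 1365*(-1/778) = 368424 - 1365/778 = 286632507/778 ≈ 3.6842e+5)
q = 786
(x + M) + q = (286632507/778 - 1456) + 786 = 285499739/778 + 786 = 286111247/778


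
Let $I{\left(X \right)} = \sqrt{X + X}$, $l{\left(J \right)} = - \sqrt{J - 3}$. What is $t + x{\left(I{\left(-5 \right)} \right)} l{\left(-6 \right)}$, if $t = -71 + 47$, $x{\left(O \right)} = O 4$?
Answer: $-24 + 12 \sqrt{10} \approx 13.947$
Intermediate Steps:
$l{\left(J \right)} = - \sqrt{-3 + J}$
$I{\left(X \right)} = \sqrt{2} \sqrt{X}$ ($I{\left(X \right)} = \sqrt{2 X} = \sqrt{2} \sqrt{X}$)
$x{\left(O \right)} = 4 O$
$t = -24$
$t + x{\left(I{\left(-5 \right)} \right)} l{\left(-6 \right)} = -24 + 4 \sqrt{2} \sqrt{-5} \left(- \sqrt{-3 - 6}\right) = -24 + 4 \sqrt{2} i \sqrt{5} \left(- \sqrt{-9}\right) = -24 + 4 i \sqrt{10} \left(- 3 i\right) = -24 + 12 \sqrt{10}$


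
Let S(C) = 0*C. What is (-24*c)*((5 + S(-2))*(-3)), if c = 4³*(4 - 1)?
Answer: 69120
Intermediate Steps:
S(C) = 0
c = 192 (c = 64*3 = 192)
(-24*c)*((5 + S(-2))*(-3)) = (-24*192)*((5 + 0)*(-3)) = -23040*(-3) = -4608*(-15) = 69120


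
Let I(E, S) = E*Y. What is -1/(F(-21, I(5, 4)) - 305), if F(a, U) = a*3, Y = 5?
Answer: 1/368 ≈ 0.0027174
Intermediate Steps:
I(E, S) = 5*E (I(E, S) = E*5 = 5*E)
F(a, U) = 3*a
-1/(F(-21, I(5, 4)) - 305) = -1/(3*(-21) - 305) = -1/(-63 - 305) = -1/(-368) = -1*(-1/368) = 1/368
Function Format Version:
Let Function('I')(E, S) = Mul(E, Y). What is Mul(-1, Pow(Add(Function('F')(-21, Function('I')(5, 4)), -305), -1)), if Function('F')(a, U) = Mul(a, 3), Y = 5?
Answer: Rational(1, 368) ≈ 0.0027174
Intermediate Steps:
Function('I')(E, S) = Mul(5, E) (Function('I')(E, S) = Mul(E, 5) = Mul(5, E))
Function('F')(a, U) = Mul(3, a)
Mul(-1, Pow(Add(Function('F')(-21, Function('I')(5, 4)), -305), -1)) = Mul(-1, Pow(Add(Mul(3, -21), -305), -1)) = Mul(-1, Pow(Add(-63, -305), -1)) = Mul(-1, Pow(-368, -1)) = Mul(-1, Rational(-1, 368)) = Rational(1, 368)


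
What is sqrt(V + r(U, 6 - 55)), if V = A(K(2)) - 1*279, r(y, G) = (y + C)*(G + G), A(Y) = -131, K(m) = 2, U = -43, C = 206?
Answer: 128*I ≈ 128.0*I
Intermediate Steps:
r(y, G) = 2*G*(206 + y) (r(y, G) = (y + 206)*(G + G) = (206 + y)*(2*G) = 2*G*(206 + y))
V = -410 (V = -131 - 1*279 = -131 - 279 = -410)
sqrt(V + r(U, 6 - 55)) = sqrt(-410 + 2*(6 - 55)*(206 - 43)) = sqrt(-410 + 2*(-49)*163) = sqrt(-410 - 15974) = sqrt(-16384) = 128*I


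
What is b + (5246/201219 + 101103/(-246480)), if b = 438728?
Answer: 7253112088662961/16532153040 ≈ 4.3873e+5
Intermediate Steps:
b + (5246/201219 + 101103/(-246480)) = 438728 + (5246/201219 + 101103/(-246480)) = 438728 + (5246*(1/201219) + 101103*(-1/246480)) = 438728 + (5246/201219 - 33701/82160) = 438728 - 6350270159/16532153040 = 7253112088662961/16532153040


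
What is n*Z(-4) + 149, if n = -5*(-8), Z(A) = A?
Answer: -11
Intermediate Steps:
n = 40
n*Z(-4) + 149 = 40*(-4) + 149 = -160 + 149 = -11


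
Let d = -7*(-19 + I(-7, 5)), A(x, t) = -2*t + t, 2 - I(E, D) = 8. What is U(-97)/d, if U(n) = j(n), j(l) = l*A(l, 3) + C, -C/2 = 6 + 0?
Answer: 279/175 ≈ 1.5943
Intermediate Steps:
I(E, D) = -6 (I(E, D) = 2 - 1*8 = 2 - 8 = -6)
A(x, t) = -t
C = -12 (C = -2*(6 + 0) = -2*6 = -12)
j(l) = -12 - 3*l (j(l) = l*(-1*3) - 12 = l*(-3) - 12 = -3*l - 12 = -12 - 3*l)
U(n) = -12 - 3*n
d = 175 (d = -7*(-19 - 6) = -7*(-25) = 175)
U(-97)/d = (-12 - 3*(-97))/175 = (-12 + 291)*(1/175) = 279*(1/175) = 279/175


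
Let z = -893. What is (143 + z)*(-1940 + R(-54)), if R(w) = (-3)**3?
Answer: 1475250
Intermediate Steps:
R(w) = -27
(143 + z)*(-1940 + R(-54)) = (143 - 893)*(-1940 - 27) = -750*(-1967) = 1475250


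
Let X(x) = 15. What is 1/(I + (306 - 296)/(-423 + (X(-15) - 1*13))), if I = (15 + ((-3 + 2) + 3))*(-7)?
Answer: -421/50109 ≈ -0.0084017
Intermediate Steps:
I = -119 (I = (15 + (-1 + 3))*(-7) = (15 + 2)*(-7) = 17*(-7) = -119)
1/(I + (306 - 296)/(-423 + (X(-15) - 1*13))) = 1/(-119 + (306 - 296)/(-423 + (15 - 1*13))) = 1/(-119 + 10/(-423 + (15 - 13))) = 1/(-119 + 10/(-423 + 2)) = 1/(-119 + 10/(-421)) = 1/(-119 + 10*(-1/421)) = 1/(-119 - 10/421) = 1/(-50109/421) = -421/50109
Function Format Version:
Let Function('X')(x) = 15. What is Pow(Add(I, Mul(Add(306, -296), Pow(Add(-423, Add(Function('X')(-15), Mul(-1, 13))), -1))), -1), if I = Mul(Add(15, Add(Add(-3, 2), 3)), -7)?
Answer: Rational(-421, 50109) ≈ -0.0084017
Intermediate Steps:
I = -119 (I = Mul(Add(15, Add(-1, 3)), -7) = Mul(Add(15, 2), -7) = Mul(17, -7) = -119)
Pow(Add(I, Mul(Add(306, -296), Pow(Add(-423, Add(Function('X')(-15), Mul(-1, 13))), -1))), -1) = Pow(Add(-119, Mul(Add(306, -296), Pow(Add(-423, Add(15, Mul(-1, 13))), -1))), -1) = Pow(Add(-119, Mul(10, Pow(Add(-423, Add(15, -13)), -1))), -1) = Pow(Add(-119, Mul(10, Pow(Add(-423, 2), -1))), -1) = Pow(Add(-119, Mul(10, Pow(-421, -1))), -1) = Pow(Add(-119, Mul(10, Rational(-1, 421))), -1) = Pow(Add(-119, Rational(-10, 421)), -1) = Pow(Rational(-50109, 421), -1) = Rational(-421, 50109)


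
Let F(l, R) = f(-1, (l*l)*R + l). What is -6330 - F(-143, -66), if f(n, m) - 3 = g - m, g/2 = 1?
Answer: -1356112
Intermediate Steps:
g = 2 (g = 2*1 = 2)
f(n, m) = 5 - m (f(n, m) = 3 + (2 - m) = 5 - m)
F(l, R) = 5 - l - R*l**2 (F(l, R) = 5 - ((l*l)*R + l) = 5 - (l**2*R + l) = 5 - (R*l**2 + l) = 5 - (l + R*l**2) = 5 + (-l - R*l**2) = 5 - l - R*l**2)
-6330 - F(-143, -66) = -6330 - (5 - 1*(-143)*(1 - 66*(-143))) = -6330 - (5 - 1*(-143)*(1 + 9438)) = -6330 - (5 - 1*(-143)*9439) = -6330 - (5 + 1349777) = -6330 - 1*1349782 = -6330 - 1349782 = -1356112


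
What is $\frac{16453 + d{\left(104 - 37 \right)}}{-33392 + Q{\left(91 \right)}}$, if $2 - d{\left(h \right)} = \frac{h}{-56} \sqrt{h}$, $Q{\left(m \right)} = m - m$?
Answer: $- \frac{16455}{33392} - \frac{67 \sqrt{67}}{1869952} \approx -0.49308$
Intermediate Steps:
$Q{\left(m \right)} = 0$
$d{\left(h \right)} = 2 + \frac{h^{\frac{3}{2}}}{56}$ ($d{\left(h \right)} = 2 - \frac{h}{-56} \sqrt{h} = 2 - h \left(- \frac{1}{56}\right) \sqrt{h} = 2 - - \frac{h}{56} \sqrt{h} = 2 - - \frac{h^{\frac{3}{2}}}{56} = 2 + \frac{h^{\frac{3}{2}}}{56}$)
$\frac{16453 + d{\left(104 - 37 \right)}}{-33392 + Q{\left(91 \right)}} = \frac{16453 + \left(2 + \frac{\left(104 - 37\right)^{\frac{3}{2}}}{56}\right)}{-33392 + 0} = \frac{16453 + \left(2 + \frac{67^{\frac{3}{2}}}{56}\right)}{-33392} = \left(16453 + \left(2 + \frac{67 \sqrt{67}}{56}\right)\right) \left(- \frac{1}{33392}\right) = \left(16455 + \frac{67 \sqrt{67}}{56}\right) \left(- \frac{1}{33392}\right) = - \frac{16455}{33392} - \frac{67 \sqrt{67}}{1869952}$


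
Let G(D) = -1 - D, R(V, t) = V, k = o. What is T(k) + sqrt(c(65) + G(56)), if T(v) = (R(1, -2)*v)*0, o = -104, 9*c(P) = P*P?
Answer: 8*sqrt(58)/3 ≈ 20.309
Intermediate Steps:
c(P) = P**2/9 (c(P) = (P*P)/9 = P**2/9)
k = -104
T(v) = 0 (T(v) = (1*v)*0 = v*0 = 0)
T(k) + sqrt(c(65) + G(56)) = 0 + sqrt((1/9)*65**2 + (-1 - 1*56)) = 0 + sqrt((1/9)*4225 + (-1 - 56)) = 0 + sqrt(4225/9 - 57) = 0 + sqrt(3712/9) = 0 + 8*sqrt(58)/3 = 8*sqrt(58)/3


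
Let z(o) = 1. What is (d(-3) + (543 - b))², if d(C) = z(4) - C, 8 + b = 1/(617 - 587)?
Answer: 277189201/900 ≈ 3.0799e+5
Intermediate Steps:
b = -239/30 (b = -8 + 1/(617 - 587) = -8 + 1/30 = -239/30 ≈ -7.9667)
d(C) = 1 - C
(d(-3) + (543 - b))² = ((1 - 1*(-3)) + (543 - 1*(-239/30)))² = ((1 + 3) + (543 + 239/30))² = (4 + 16529/30)² = (16649/30)² = 277189201/900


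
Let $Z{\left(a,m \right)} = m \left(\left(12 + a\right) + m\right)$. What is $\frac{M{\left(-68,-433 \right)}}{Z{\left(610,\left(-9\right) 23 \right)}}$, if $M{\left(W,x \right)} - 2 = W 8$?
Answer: $\frac{542}{85905} \approx 0.0063093$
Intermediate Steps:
$M{\left(W,x \right)} = 2 + 8 W$ ($M{\left(W,x \right)} = 2 + W 8 = 2 + 8 W$)
$Z{\left(a,m \right)} = m \left(12 + a + m\right)$
$\frac{M{\left(-68,-433 \right)}}{Z{\left(610,\left(-9\right) 23 \right)}} = \frac{2 + 8 \left(-68\right)}{\left(-9\right) 23 \left(12 + 610 - 207\right)} = \frac{2 - 544}{\left(-207\right) \left(12 + 610 - 207\right)} = - \frac{542}{\left(-207\right) 415} = - \frac{542}{-85905} = \left(-542\right) \left(- \frac{1}{85905}\right) = \frac{542}{85905}$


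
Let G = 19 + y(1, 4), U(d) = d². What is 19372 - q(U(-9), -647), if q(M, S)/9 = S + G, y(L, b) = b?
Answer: 24988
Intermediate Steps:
G = 23 (G = 19 + 4 = 23)
q(M, S) = 207 + 9*S (q(M, S) = 9*(S + 23) = 9*(23 + S) = 207 + 9*S)
19372 - q(U(-9), -647) = 19372 - (207 + 9*(-647)) = 19372 - (207 - 5823) = 19372 - 1*(-5616) = 19372 + 5616 = 24988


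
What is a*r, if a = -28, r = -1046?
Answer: 29288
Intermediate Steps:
a*r = -28*(-1046) = 29288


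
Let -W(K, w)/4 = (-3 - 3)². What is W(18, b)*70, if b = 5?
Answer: -10080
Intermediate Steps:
W(K, w) = -144 (W(K, w) = -4*(-3 - 3)² = -4*(-6)² = -4*36 = -144)
W(18, b)*70 = -144*70 = -10080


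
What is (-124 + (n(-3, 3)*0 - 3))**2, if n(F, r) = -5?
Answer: 16129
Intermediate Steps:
(-124 + (n(-3, 3)*0 - 3))**2 = (-124 + (-5*0 - 3))**2 = (-124 + (0 - 3))**2 = (-124 - 3)**2 = (-127)**2 = 16129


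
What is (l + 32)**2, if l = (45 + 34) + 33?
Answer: 20736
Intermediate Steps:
l = 112 (l = 79 + 33 = 112)
(l + 32)**2 = (112 + 32)**2 = 144**2 = 20736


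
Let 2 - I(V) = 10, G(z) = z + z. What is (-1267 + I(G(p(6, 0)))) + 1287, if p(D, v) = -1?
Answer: 12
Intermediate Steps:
G(z) = 2*z
I(V) = -8 (I(V) = 2 - 1*10 = 2 - 10 = -8)
(-1267 + I(G(p(6, 0)))) + 1287 = (-1267 - 8) + 1287 = -1275 + 1287 = 12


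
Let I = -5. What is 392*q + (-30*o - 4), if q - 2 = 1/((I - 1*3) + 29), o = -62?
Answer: 7976/3 ≈ 2658.7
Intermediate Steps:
q = 43/21 (q = 2 + 1/((-5 - 1*3) + 29) = 2 + 1/((-5 - 3) + 29) = 2 + 1/(-8 + 29) = 2 + 1/21 = 43/21 ≈ 2.0476)
392*q + (-30*o - 4) = 392*(43/21) + (-30*(-62) - 4) = 2408/3 + (1860 - 4) = 2408/3 + 1856 = 7976/3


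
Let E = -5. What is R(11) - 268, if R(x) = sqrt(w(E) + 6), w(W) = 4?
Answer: -268 + sqrt(10) ≈ -264.84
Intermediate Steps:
R(x) = sqrt(10) (R(x) = sqrt(4 + 6) = sqrt(10))
R(11) - 268 = sqrt(10) - 268 = -268 + sqrt(10)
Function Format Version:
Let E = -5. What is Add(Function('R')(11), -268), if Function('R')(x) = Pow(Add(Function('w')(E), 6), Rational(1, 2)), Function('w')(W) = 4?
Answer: Add(-268, Pow(10, Rational(1, 2))) ≈ -264.84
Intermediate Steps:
Function('R')(x) = Pow(10, Rational(1, 2)) (Function('R')(x) = Pow(Add(4, 6), Rational(1, 2)) = Pow(10, Rational(1, 2)))
Add(Function('R')(11), -268) = Add(Pow(10, Rational(1, 2)), -268) = Add(-268, Pow(10, Rational(1, 2)))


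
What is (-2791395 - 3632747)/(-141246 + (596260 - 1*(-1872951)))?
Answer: -6424142/2327965 ≈ -2.7596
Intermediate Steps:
(-2791395 - 3632747)/(-141246 + (596260 - 1*(-1872951))) = -6424142/(-141246 + (596260 + 1872951)) = -6424142/(-141246 + 2469211) = -6424142/2327965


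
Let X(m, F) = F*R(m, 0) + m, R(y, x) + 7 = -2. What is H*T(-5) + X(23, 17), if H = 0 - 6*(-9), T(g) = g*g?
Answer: 1220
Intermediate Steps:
R(y, x) = -9 (R(y, x) = -7 - 2 = -9)
T(g) = g**2
X(m, F) = m - 9*F (X(m, F) = F*(-9) + m = -9*F + m = m - 9*F)
H = 54 (H = 0 + 54 = 54)
H*T(-5) + X(23, 17) = 54*(-5)**2 + (23 - 9*17) = 54*25 + (23 - 153) = 1350 - 130 = 1220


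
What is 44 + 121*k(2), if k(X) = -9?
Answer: -1045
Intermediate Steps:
44 + 121*k(2) = 44 + 121*(-9) = 44 - 1089 = -1045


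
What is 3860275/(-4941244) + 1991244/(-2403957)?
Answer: -6373052525237/3959512700836 ≈ -1.6096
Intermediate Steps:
3860275/(-4941244) + 1991244/(-2403957) = 3860275*(-1/4941244) + 1991244*(-1/2403957) = -3860275/4941244 - 663748/801319 = -6373052525237/3959512700836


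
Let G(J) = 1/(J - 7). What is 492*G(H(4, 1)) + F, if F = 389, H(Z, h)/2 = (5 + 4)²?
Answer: 60787/155 ≈ 392.17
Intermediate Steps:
H(Z, h) = 162 (H(Z, h) = 2*(5 + 4)² = 2*9² = 2*81 = 162)
G(J) = 1/(-7 + J)
492*G(H(4, 1)) + F = 492/(-7 + 162) + 389 = 492/155 + 389 = 60787/155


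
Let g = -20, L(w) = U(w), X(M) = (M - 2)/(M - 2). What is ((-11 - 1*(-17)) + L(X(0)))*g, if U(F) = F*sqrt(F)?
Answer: -140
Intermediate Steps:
X(M) = 1 (X(M) = (-2 + M)/(-2 + M) = 1)
U(F) = F**(3/2)
L(w) = w**(3/2)
((-11 - 1*(-17)) + L(X(0)))*g = ((-11 - 1*(-17)) + 1**(3/2))*(-20) = ((-11 + 17) + 1)*(-20) = (6 + 1)*(-20) = 7*(-20) = -140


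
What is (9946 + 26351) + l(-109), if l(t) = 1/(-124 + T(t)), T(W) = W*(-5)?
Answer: 15281038/421 ≈ 36297.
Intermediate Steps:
T(W) = -5*W
l(t) = 1/(-124 - 5*t)
(9946 + 26351) + l(-109) = (9946 + 26351) - 1/(124 + 5*(-109)) = 36297 - 1/(124 - 545) = 36297 - 1/(-421) = 36297 - 1*(-1/421) = 36297 + 1/421 = 15281038/421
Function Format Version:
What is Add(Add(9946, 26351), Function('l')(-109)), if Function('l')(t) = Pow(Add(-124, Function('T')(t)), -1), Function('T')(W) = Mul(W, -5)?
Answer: Rational(15281038, 421) ≈ 36297.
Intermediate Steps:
Function('T')(W) = Mul(-5, W)
Function('l')(t) = Pow(Add(-124, Mul(-5, t)), -1)
Add(Add(9946, 26351), Function('l')(-109)) = Add(Add(9946, 26351), Mul(-1, Pow(Add(124, Mul(5, -109)), -1))) = Add(36297, Mul(-1, Pow(Add(124, -545), -1))) = Add(36297, Mul(-1, Pow(-421, -1))) = Add(36297, Mul(-1, Rational(-1, 421))) = Add(36297, Rational(1, 421)) = Rational(15281038, 421)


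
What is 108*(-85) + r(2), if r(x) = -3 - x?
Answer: -9185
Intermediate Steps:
108*(-85) + r(2) = 108*(-85) + (-3 - 1*2) = -9180 + (-3 - 2) = -9180 - 5 = -9185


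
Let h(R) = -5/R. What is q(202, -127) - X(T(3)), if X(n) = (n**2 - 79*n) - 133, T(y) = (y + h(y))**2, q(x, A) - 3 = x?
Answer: 38498/81 ≈ 475.28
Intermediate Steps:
q(x, A) = 3 + x
T(y) = (y - 5/y)**2
X(n) = -133 + n**2 - 79*n
q(202, -127) - X(T(3)) = (3 + 202) - (-133 + ((-5 + 3**2)**2/3**2)**2 - 79*(-5 + 3**2)**2/3**2) = 205 - (-133 + ((-5 + 9)**2/9)**2 - 79*(-5 + 9)**2/9) = 205 - (-133 + ((1/9)*4**2)**2 - 79*4**2/9) = 205 - (-133 + ((1/9)*16)**2 - 79*16/9) = 205 - (-133 + (16/9)**2 - 79*16/9) = 205 - (-133 + 256/81 - 1264/9) = 205 - 1*(-21893/81) = 205 + 21893/81 = 38498/81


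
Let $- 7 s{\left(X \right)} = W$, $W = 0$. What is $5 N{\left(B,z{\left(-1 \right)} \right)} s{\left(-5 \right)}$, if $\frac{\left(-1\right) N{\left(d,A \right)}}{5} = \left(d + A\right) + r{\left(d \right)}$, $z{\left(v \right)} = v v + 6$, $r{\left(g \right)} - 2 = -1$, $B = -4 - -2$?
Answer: $0$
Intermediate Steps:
$B = -2$ ($B = -4 + 2 = -2$)
$r{\left(g \right)} = 1$ ($r{\left(g \right)} = 2 - 1 = 1$)
$s{\left(X \right)} = 0$ ($s{\left(X \right)} = \left(- \frac{1}{7}\right) 0 = 0$)
$z{\left(v \right)} = 6 + v^{2}$ ($z{\left(v \right)} = v^{2} + 6 = 6 + v^{2}$)
$N{\left(d,A \right)} = -5 - 5 A - 5 d$ ($N{\left(d,A \right)} = - 5 \left(\left(d + A\right) + 1\right) = - 5 \left(\left(A + d\right) + 1\right) = - 5 \left(1 + A + d\right) = -5 - 5 A - 5 d$)
$5 N{\left(B,z{\left(-1 \right)} \right)} s{\left(-5 \right)} = 5 \left(-5 - 5 \left(6 + \left(-1\right)^{2}\right) - -10\right) 0 = 5 \left(-5 - 5 \left(6 + 1\right) + 10\right) 0 = 5 \left(-5 - 35 + 10\right) 0 = 5 \left(-30\right) 0 = \left(-150\right) 0 = 0$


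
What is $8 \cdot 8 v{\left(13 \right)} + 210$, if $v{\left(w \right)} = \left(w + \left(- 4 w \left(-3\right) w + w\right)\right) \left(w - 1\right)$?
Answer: $1577682$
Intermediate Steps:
$v{\left(w \right)} = \left(-1 + w\right) \left(2 w + 12 w^{2}\right)$ ($v{\left(w \right)} = \left(w + \left(12 w w + w\right)\right) \left(-1 + w\right) = \left(w + \left(12 w^{2} + w\right)\right) \left(-1 + w\right) = \left(w + \left(w + 12 w^{2}\right)\right) \left(-1 + w\right) = \left(2 w + 12 w^{2}\right) \left(-1 + w\right) = \left(-1 + w\right) \left(2 w + 12 w^{2}\right)$)
$8 \cdot 8 v{\left(13 \right)} + 210 = 8 \cdot 8 \cdot 2 \cdot 13 \left(-1 - 65 + 6 \cdot 13^{2}\right) + 210 = 64 \cdot 2 \cdot 13 \left(-1 - 65 + 6 \cdot 169\right) + 210 = 64 \cdot 2 \cdot 13 \left(-1 - 65 + 1014\right) + 210 = 64 \cdot 2 \cdot 13 \cdot 948 + 210 = 64 \cdot 24648 + 210 = 1577472 + 210 = 1577682$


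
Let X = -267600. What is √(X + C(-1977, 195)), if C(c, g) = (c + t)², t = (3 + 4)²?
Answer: 4*√215599 ≈ 1857.3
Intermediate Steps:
t = 49 (t = 7² = 49)
C(c, g) = (49 + c)² (C(c, g) = (c + 49)² = (49 + c)²)
√(X + C(-1977, 195)) = √(-267600 + (49 - 1977)²) = √(-267600 + (-1928)²) = √(-267600 + 3717184) = √3449584 = 4*√215599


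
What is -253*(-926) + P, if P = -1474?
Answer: 232804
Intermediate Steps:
-253*(-926) + P = -253*(-926) - 1474 = 234278 - 1474 = 232804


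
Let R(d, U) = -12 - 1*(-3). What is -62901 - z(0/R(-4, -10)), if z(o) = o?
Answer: -62901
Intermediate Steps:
R(d, U) = -9 (R(d, U) = -12 + 3 = -9)
-62901 - z(0/R(-4, -10)) = -62901 - 0/(-9) = -62901 - 0*(-1)/9 = -62901 - 1*0 = -62901 + 0 = -62901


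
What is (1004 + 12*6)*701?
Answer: 754276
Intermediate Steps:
(1004 + 12*6)*701 = (1004 + 72)*701 = 1076*701 = 754276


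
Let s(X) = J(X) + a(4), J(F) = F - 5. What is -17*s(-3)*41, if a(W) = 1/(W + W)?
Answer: 43911/8 ≈ 5488.9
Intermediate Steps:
J(F) = -5 + F
a(W) = 1/(2*W)
s(X) = -39/8 + X (s(X) = (-5 + X) + (1/2)/4 = (-5 + X) + (1/2)*(1/4) = (-5 + X) + 1/8 = -39/8 + X)
-17*s(-3)*41 = -17*(-39/8 - 3)*41 = -17*(-63/8)*41 = (1071/8)*41 = 43911/8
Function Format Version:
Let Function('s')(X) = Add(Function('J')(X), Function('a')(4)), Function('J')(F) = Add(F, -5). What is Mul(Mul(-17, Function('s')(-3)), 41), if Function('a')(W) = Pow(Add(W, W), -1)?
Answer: Rational(43911, 8) ≈ 5488.9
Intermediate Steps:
Function('J')(F) = Add(-5, F)
Function('a')(W) = Mul(Rational(1, 2), Pow(W, -1)) (Function('a')(W) = Pow(Mul(2, W), -1) = Mul(Rational(1, 2), Pow(W, -1)))
Function('s')(X) = Add(Rational(-39, 8), X) (Function('s')(X) = Add(Add(-5, X), Mul(Rational(1, 2), Pow(4, -1))) = Add(Add(-5, X), Mul(Rational(1, 2), Rational(1, 4))) = Add(Add(-5, X), Rational(1, 8)) = Add(Rational(-39, 8), X))
Mul(Mul(-17, Function('s')(-3)), 41) = Mul(Mul(-17, Add(Rational(-39, 8), -3)), 41) = Mul(Mul(-17, Rational(-63, 8)), 41) = Mul(Rational(1071, 8), 41) = Rational(43911, 8)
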